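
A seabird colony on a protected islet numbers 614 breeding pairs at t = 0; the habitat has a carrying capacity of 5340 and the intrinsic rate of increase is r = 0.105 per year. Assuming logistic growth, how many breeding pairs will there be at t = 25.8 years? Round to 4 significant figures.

3530 breeding pairs

A = (K − N₀)/N₀ = (5340 − 614)/614 = 7.6971.
N(t) = K/(1 + A·e^(−rt)) = 5340/(1 + 7.6971×e^(−0.105×25.8)).
e^(−2.709) = 0.066603; denominator = 1 + 7.6971×0.066603 = 1.5127.
N = 5340/1.5127 = 3530.23.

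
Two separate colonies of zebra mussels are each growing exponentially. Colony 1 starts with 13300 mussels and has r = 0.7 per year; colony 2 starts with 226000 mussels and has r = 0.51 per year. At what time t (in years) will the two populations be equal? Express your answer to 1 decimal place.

Set 13300·e^(0.7t) = 226000·e^(0.51t).
e^((0.7 − 0.51)t) = 226000/13300 → e^(0.19·t) = 16.992.
0.19·t = ln(16.992) = 2.8328, so t = 2.8328/0.19 = 14.909.

14.9 years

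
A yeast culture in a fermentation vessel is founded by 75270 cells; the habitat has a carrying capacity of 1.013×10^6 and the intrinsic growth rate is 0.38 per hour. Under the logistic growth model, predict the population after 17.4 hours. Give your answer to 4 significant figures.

996300 cells

A = (K − N₀)/N₀ = (1.013×10^6 − 75270)/75270 = 12.458.
N(t) = K/(1 + A·e^(−rt)) = 1.013×10^6/(1 + 12.458×e^(−0.38×17.4)).
e^(−6.612) = 0.0013441; denominator = 1 + 12.458×0.0013441 = 1.0167.
N = 1.013×10^6/1.0167 = 996316.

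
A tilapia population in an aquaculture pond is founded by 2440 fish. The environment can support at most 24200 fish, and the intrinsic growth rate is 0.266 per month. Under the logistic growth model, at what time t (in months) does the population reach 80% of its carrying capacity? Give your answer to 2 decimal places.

A = (K − N₀)/N₀ = (24200 − 2440)/2440 = 8.918.
Solve 24200/(1 + 8.918·e^(−0.266t)) = 19360: 1 + 8.918·e^(−0.266t) = 1.25, so e^(−0.266t) = 0.0280331.
−0.266·t = ln(0.0280331) = -3.5744, so t = 3.5744/0.266 = 13.437.

13.44 months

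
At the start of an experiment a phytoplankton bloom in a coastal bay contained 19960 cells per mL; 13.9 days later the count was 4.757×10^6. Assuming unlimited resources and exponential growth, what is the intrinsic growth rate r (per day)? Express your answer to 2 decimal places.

0.39 per day

From N(t) = N₀·e^(rt): e^(r·13.9) = 4.757×10^6/19960 = 238.33.
r·13.9 = ln(238.33) = 5.4736, so r = 5.4736/13.9 = 0.39379.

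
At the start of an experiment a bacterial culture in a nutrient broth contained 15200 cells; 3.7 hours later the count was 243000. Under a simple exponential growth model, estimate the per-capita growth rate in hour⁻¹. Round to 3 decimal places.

0.749 per hour

From N(t) = N₀·e^(rt): e^(r·3.7) = 243000/15200 = 15.987.
r·3.7 = ln(15.987) = 2.7718, so r = 2.7718/3.7 = 0.74913.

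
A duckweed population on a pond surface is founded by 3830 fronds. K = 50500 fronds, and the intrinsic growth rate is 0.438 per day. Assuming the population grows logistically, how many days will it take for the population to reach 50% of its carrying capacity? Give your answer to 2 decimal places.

5.71 days

A = (K − N₀)/N₀ = (50500 − 3830)/3830 = 12.185.
Solve 50500/(1 + 12.185·e^(−0.438t)) = 25250: 1 + 12.185·e^(−0.438t) = 2, so e^(−0.438t) = 0.0820656.
−0.438·t = ln(0.0820656) = -2.5002, so t = 2.5002/0.438 = 5.7083.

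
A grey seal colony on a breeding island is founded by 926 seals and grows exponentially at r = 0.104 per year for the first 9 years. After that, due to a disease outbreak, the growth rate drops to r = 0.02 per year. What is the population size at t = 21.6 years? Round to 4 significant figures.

3038 seals

Phase 1: N(9) = 926·e^(0.104×9) = 926·e^0.936 = 2361.08.
Phase 2 runs for 21.6 − 9 = 12.6 years at r = 0.02.
N(21.6) = 2361.08·e^(0.02×12.6) = 2361.08·e^0.252 = 3037.76.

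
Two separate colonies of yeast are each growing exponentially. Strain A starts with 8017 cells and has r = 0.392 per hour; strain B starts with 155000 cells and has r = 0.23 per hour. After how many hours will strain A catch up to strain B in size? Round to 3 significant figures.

18.3 hours

Set 8017·e^(0.392t) = 155000·e^(0.23t).
e^((0.392 − 0.23)t) = 155000/8017 → e^(0.162·t) = 19.334.
0.162·t = ln(19.334) = 2.9619, so t = 2.9619/0.162 = 18.283.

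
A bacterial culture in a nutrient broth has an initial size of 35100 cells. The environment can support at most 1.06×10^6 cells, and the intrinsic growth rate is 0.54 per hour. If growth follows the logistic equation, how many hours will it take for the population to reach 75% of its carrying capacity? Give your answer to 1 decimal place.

8.3 hours

A = (K − N₀)/N₀ = (1.06×10^6 − 35100)/35100 = 29.199.
Solve 1.06×10^6/(1 + 29.199·e^(−0.54t)) = 795000: 1 + 29.199·e^(−0.54t) = 1.3333, so e^(−0.54t) = 0.0114157.
−0.54·t = ln(0.0114157) = -4.4728, so t = 4.4728/0.54 = 8.2829.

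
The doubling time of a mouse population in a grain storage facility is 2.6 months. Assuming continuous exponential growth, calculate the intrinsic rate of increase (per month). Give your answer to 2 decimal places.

0.27 per month

r = ln(2)/t_d = 0.6931/2.6 = 0.2666.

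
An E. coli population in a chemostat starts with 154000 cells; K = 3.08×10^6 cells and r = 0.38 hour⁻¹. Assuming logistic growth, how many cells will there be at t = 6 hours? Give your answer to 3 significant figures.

1050000 cells

A = (K − N₀)/N₀ = (3.08×10^6 − 154000)/154000 = 19.
N(t) = K/(1 + A·e^(−rt)) = 3.08×10^6/(1 + 19×e^(−0.38×6)).
e^(−2.28) = 0.10228; denominator = 1 + 19×0.10228 = 2.9434.
N = 3.08×10^6/2.9434 = 1.046409×10^6.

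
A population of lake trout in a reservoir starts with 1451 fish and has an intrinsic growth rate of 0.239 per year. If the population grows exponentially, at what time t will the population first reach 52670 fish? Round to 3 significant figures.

15.0 years

Set N₀·e^(rt) = 52670: e^(0.239·t) = 52670/1451 = 36.299.
0.239·t = ln(36.299) = 3.5918, so t = 3.5918/0.239 = 15.028.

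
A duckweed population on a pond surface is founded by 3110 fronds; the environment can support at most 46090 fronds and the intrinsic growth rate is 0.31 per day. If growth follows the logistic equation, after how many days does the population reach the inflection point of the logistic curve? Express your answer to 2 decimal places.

8.47 days

Logistic growth is fastest at N = K/2 = 23045.
A = (K − N₀)/N₀ = 13.82. Set K/(1 + A·e^(−rt)) = K/2 → A·e^(−rt) = 1.
e^(−0.31t) = 1/13.82 = 0.0723592, so t = ln(13.82)/0.31 = 2.6261/0.31 = 8.4713.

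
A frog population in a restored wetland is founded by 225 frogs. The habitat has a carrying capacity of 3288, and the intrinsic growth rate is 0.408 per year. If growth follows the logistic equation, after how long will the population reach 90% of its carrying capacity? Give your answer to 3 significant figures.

11.8 years

A = (K − N₀)/N₀ = (3288 − 225)/225 = 13.613.
Solve 3288/(1 + 13.613·e^(−0.408t)) = 2959.2: 1 + 13.613·e^(−0.408t) = 1.1111, so e^(−0.408t) = 0.00816193.
−0.408·t = ln(0.00816193) = -4.8083, so t = 4.8083/0.408 = 11.785.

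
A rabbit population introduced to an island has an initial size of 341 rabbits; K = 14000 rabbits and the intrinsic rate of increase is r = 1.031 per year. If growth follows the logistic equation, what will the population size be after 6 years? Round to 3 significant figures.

12900 rabbits

A = (K − N₀)/N₀ = (14000 − 341)/341 = 40.056.
N(t) = K/(1 + A·e^(−rt)) = 14000/(1 + 40.056×e^(−1.031×6)).
e^(−6.186) = 0.002058; denominator = 1 + 40.056×0.002058 = 1.0824.
N = 14000/1.0824 = 12933.8.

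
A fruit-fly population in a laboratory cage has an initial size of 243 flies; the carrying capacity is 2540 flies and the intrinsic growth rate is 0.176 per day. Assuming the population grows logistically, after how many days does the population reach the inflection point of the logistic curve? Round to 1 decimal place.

12.8 days

Logistic growth is fastest at N = K/2 = 1270.
A = (K − N₀)/N₀ = 9.4527. Set K/(1 + A·e^(−rt)) = K/2 → A·e^(−rt) = 1.
e^(−0.176t) = 1/9.4527 = 0.10579, so t = ln(9.4527)/0.176 = 2.2463/0.176 = 12.763.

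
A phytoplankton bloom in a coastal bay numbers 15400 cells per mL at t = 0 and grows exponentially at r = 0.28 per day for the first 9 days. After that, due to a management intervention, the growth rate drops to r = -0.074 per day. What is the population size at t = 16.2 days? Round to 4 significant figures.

Phase 1: N(9) = 15400·e^(0.28×9) = 15400·e^2.52 = 191400.
Phase 2 runs for 16.2 − 9 = 7.2 days at r = -0.074.
N(16.2) = 191400·e^(-0.074×7.2) = 191400·e^-0.5328 = 112344.

112300 cells per mL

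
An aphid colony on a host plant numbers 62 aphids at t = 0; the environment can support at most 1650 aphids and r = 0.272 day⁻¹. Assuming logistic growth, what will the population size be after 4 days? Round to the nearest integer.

A = (K − N₀)/N₀ = (1650 − 62)/62 = 25.613.
N(t) = K/(1 + A·e^(−rt)) = 1650/(1 + 25.613×e^(−0.272×4)).
e^(−1.088) = 0.33689; denominator = 1 + 25.613×0.33689 = 9.6287.
N = 1650/9.6287 = 171.362.

171 aphids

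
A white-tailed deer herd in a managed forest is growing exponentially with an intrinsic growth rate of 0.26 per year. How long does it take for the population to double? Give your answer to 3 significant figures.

2.67 years

Doubling time t_d = ln(2)/r = 0.6931/0.26 = 2.666.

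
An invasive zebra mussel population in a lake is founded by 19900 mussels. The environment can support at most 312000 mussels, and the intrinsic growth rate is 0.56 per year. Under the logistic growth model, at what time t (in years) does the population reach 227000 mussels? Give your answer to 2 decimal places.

6.55 years

A = (K − N₀)/N₀ = (312000 − 19900)/19900 = 14.678.
Solve 312000/(1 + 14.678·e^(−0.56t)) = 227000: 1 + 14.678·e^(−0.56t) = 1.3744, so e^(−0.56t) = 0.0255102.
−0.56·t = ln(0.0255102) = -3.6687, so t = 3.6687/0.56 = 6.5512.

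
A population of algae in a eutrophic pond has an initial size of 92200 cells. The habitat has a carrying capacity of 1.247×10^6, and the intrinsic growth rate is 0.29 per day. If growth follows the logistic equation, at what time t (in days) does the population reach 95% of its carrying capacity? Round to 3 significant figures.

A = (K − N₀)/N₀ = (1.247×10^6 − 92200)/92200 = 12.525.
Solve 1.247×10^6/(1 + 12.525·e^(−0.29t)) = 1.18465×10^6: 1 + 12.525·e^(−0.29t) = 1.0526, so e^(−0.29t) = 0.00420214.
−0.29·t = ln(0.00420214) = -5.4722, so t = 5.4722/0.29 = 18.87.

18.9 days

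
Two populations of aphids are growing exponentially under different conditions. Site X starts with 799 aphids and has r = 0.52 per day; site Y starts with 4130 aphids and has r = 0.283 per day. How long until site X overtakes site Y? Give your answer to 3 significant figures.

6.93 days

Set 799·e^(0.52t) = 4130·e^(0.283t).
e^((0.52 − 0.283)t) = 4130/799 → e^(0.237·t) = 5.169.
0.237·t = ln(5.169) = 1.6427, so t = 1.6427/0.237 = 6.9311.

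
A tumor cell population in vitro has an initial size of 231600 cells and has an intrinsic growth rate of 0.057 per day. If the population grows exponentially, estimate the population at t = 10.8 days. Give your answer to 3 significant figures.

N(t) = N₀·e^(rt) = 231600 × e^(0.057×10.8) = 231600 × e^0.6156.
e^0.6156 ≈ 1.8508, so N ≈ 231600 × 1.8508 = 428638.

429000 cells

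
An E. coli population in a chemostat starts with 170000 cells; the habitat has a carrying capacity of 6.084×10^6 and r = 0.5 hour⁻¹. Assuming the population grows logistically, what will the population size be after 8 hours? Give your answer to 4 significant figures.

A = (K − N₀)/N₀ = (6.084×10^6 − 170000)/170000 = 34.788.
N(t) = K/(1 + A·e^(−rt)) = 6.084×10^6/(1 + 34.788×e^(−0.5×8)).
e^(−4) = 0.018316; denominator = 1 + 34.788×0.018316 = 1.6372.
N = 6.084×10^6/1.6372 = 3.716172×10^6.

3716000 cells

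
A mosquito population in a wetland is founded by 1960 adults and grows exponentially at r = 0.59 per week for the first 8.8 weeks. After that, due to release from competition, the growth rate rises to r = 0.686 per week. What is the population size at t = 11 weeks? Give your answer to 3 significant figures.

Phase 1: N(8.8) = 1960·e^(0.59×8.8) = 1960·e^5.192 = 352463.
Phase 2 runs for 11 − 8.8 = 2.2 weeks at r = 0.686.
N(11) = 352463·e^(0.686×2.2) = 352463·e^1.509 = 1.594227×10^6.

1590000 adults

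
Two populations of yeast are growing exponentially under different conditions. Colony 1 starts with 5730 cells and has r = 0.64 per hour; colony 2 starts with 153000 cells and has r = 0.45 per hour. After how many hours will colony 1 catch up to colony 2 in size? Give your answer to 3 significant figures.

Set 5730·e^(0.64t) = 153000·e^(0.45t).
e^((0.64 − 0.45)t) = 153000/5730 → e^(0.19·t) = 26.702.
0.19·t = ln(26.702) = 3.2847, so t = 3.2847/0.19 = 17.288.

17.3 hours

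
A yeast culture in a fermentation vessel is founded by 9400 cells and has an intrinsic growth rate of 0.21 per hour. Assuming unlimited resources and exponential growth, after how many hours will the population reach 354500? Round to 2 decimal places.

17.29 hours

Set N₀·e^(rt) = 354500: e^(0.21·t) = 354500/9400 = 37.713.
0.21·t = ln(37.713) = 3.63, so t = 3.63/0.21 = 17.286.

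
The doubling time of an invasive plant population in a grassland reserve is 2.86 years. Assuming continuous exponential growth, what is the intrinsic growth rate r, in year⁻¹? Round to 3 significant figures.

r = ln(2)/t_d = 0.6931/2.86 = 0.24236.

0.242 per year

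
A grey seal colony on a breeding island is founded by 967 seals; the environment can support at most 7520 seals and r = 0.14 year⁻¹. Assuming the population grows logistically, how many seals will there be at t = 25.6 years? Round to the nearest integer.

A = (K − N₀)/N₀ = (7520 − 967)/967 = 6.7766.
N(t) = K/(1 + A·e^(−rt)) = 7520/(1 + 6.7766×e^(−0.14×25.6)).
e^(−3.584) = 0.027764; denominator = 1 + 6.7766×0.027764 = 1.1881.
N = 7520/1.1881 = 6329.17.

6329 seals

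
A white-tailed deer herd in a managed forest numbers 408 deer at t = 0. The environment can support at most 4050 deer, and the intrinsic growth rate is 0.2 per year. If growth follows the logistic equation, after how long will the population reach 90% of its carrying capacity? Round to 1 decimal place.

A = (K − N₀)/N₀ = (4050 − 408)/408 = 8.9265.
Solve 4050/(1 + 8.9265·e^(−0.2t)) = 3645: 1 + 8.9265·e^(−0.2t) = 1.1111, so e^(−0.2t) = 0.0124474.
−0.2·t = ln(0.0124474) = -4.3862, so t = 4.3862/0.2 = 21.931.

21.9 years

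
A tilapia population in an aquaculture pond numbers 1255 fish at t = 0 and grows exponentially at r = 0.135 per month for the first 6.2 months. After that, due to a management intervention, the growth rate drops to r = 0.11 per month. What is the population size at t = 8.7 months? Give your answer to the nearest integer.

Phase 1: N(6.2) = 1255·e^(0.135×6.2) = 1255·e^0.837 = 2898.33.
Phase 2 runs for 8.7 − 6.2 = 2.5 months at r = 0.11.
N(8.7) = 2898.33·e^(0.11×2.5) = 2898.33·e^0.275 = 3815.74.

3816 fish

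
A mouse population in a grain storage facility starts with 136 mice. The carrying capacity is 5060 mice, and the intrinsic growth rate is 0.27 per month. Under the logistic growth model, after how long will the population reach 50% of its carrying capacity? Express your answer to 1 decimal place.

13.3 months

A = (K − N₀)/N₀ = (5060 − 136)/136 = 36.206.
Solve 5060/(1 + 36.206·e^(−0.27t)) = 2530: 1 + 36.206·e^(−0.27t) = 2, so e^(−0.27t) = 0.0276198.
−0.27·t = ln(0.0276198) = -3.5892, so t = 3.5892/0.27 = 13.293.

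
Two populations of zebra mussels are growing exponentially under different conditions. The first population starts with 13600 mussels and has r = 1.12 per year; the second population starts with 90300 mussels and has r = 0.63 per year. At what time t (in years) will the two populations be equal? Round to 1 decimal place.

3.9 years

Set 13600·e^(1.12t) = 90300·e^(0.63t).
e^((1.12 − 0.63)t) = 90300/13600 → e^(0.49·t) = 6.6397.
0.49·t = ln(6.6397) = 1.8931, so t = 1.8931/0.49 = 3.8634.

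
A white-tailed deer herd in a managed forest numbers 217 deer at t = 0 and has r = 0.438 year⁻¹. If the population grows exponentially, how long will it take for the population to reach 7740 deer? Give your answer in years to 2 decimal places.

8.16 years

Set N₀·e^(rt) = 7740: e^(0.438·t) = 7740/217 = 35.668.
0.438·t = ln(35.668) = 3.5743, so t = 3.5743/0.438 = 8.1604.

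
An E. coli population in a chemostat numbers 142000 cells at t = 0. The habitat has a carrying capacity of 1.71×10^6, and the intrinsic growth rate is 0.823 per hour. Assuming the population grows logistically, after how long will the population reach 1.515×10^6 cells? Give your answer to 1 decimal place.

5.4 hours

A = (K − N₀)/N₀ = (1.71×10^6 − 142000)/142000 = 11.042.
Solve 1.71×10^6/(1 + 11.042·e^(−0.823t)) = 1.515×10^6: 1 + 11.042·e^(−0.823t) = 1.1287, so e^(−0.823t) = 0.0116564.
−0.823·t = ln(0.0116564) = -4.4519, so t = 4.4519/0.823 = 5.4094.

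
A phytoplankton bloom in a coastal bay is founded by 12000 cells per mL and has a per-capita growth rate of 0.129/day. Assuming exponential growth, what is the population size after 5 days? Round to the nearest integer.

22872 cells per mL

N(t) = N₀·e^(rt) = 12000 × e^(0.129×5) = 12000 × e^0.645.
e^0.645 ≈ 1.906, so N ≈ 12000 × 1.906 = 22871.8.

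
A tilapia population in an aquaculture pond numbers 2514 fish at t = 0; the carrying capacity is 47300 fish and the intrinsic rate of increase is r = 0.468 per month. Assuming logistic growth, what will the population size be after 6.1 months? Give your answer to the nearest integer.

A = (K − N₀)/N₀ = (47300 − 2514)/2514 = 17.815.
N(t) = K/(1 + A·e^(−rt)) = 47300/(1 + 17.815×e^(−0.468×6.1)).
e^(−2.855) = 0.057567; denominator = 1 + 17.815×0.057567 = 2.0255.
N = 47300/2.0255 = 23351.8.

23352 fish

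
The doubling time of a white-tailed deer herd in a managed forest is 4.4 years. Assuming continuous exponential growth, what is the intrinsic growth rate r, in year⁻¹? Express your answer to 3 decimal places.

r = ln(2)/t_d = 0.6931/4.4 = 0.15753.

0.158 per year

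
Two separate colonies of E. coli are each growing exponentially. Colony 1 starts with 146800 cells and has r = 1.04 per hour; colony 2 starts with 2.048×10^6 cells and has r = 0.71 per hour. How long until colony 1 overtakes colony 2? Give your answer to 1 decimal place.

8.0 hours

Set 146800·e^(1.04t) = 2.048×10^6·e^(0.71t).
e^((1.04 − 0.71)t) = 2.048×10^6/146800 → e^(0.33·t) = 13.951.
0.33·t = ln(13.951) = 2.6355, so t = 2.6355/0.33 = 7.9865.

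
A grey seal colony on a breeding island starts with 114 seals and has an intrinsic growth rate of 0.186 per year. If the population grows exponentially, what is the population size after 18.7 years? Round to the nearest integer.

N(t) = N₀·e^(rt) = 114 × e^(0.186×18.7) = 114 × e^3.478.
e^3.478 ≈ 32.401, so N ≈ 114 × 32.401 = 3693.75.

3694 seals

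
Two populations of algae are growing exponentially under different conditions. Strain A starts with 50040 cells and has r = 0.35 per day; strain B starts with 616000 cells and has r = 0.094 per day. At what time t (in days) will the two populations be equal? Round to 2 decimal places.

Set 50040·e^(0.35t) = 616000·e^(0.094t).
e^((0.35 − 0.094)t) = 616000/50040 → e^(0.256·t) = 12.31.
0.256·t = ln(12.31) = 2.5104, so t = 2.5104/0.256 = 9.8063.

9.81 days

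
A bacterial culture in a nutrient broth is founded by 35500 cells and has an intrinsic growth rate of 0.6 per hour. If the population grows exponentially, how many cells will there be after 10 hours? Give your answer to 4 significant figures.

N(t) = N₀·e^(rt) = 35500 × e^(0.6×10) = 35500 × e^6.
e^6 ≈ 403.43, so N ≈ 35500 × 403.43 = 1.432172×10^7.

14320000 cells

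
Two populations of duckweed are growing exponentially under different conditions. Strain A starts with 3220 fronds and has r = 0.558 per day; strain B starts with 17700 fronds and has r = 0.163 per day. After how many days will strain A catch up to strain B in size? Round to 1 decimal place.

Set 3220·e^(0.558t) = 17700·e^(0.163t).
e^((0.558 − 0.163)t) = 17700/3220 → e^(0.395·t) = 5.4969.
0.395·t = ln(5.4969) = 1.7042, so t = 1.7042/0.395 = 4.3144.

4.3 days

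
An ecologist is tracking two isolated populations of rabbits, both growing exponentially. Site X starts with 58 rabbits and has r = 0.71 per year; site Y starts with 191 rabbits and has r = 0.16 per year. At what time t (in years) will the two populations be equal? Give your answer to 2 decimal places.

2.17 years

Set 58·e^(0.71t) = 191·e^(0.16t).
e^((0.71 − 0.16)t) = 191/58 → e^(0.55·t) = 3.2931.
0.55·t = ln(3.2931) = 1.1918, so t = 1.1918/0.55 = 2.167.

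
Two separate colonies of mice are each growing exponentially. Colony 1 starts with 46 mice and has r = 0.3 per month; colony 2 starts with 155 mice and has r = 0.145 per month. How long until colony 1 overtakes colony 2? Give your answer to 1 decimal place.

Set 46·e^(0.3t) = 155·e^(0.145t).
e^((0.3 − 0.145)t) = 155/46 → e^(0.155·t) = 3.3696.
0.155·t = ln(3.3696) = 1.2148, so t = 1.2148/0.155 = 7.8373.

7.8 months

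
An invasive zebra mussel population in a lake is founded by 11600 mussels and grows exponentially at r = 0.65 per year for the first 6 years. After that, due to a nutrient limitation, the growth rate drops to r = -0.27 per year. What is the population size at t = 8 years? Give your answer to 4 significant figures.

Phase 1: N(6) = 11600·e^(0.65×6) = 11600·e^3.9 = 573068.
Phase 2 runs for 8 − 6 = 2 years at r = -0.27.
N(8) = 573068·e^(-0.27×2) = 573068·e^-0.54 = 333955.

334000 mussels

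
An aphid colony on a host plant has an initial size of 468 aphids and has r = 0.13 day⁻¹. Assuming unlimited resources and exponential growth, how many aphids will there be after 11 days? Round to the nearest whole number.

1956 aphids

N(t) = N₀·e^(rt) = 468 × e^(0.13×11) = 468 × e^1.43.
e^1.43 ≈ 4.1787, so N ≈ 468 × 4.1787 = 1955.63.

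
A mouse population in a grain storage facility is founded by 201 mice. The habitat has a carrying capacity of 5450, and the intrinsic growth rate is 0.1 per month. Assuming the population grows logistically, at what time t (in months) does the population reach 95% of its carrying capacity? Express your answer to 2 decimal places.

62.07 months

A = (K − N₀)/N₀ = (5450 − 201)/201 = 26.114.
Solve 5450/(1 + 26.114·e^(−0.1t)) = 5177.5: 1 + 26.114·e^(−0.1t) = 1.0526, so e^(−0.1t) = 0.00201542.
−0.1·t = ln(0.00201542) = -6.2069, so t = 6.2069/0.1 = 62.069.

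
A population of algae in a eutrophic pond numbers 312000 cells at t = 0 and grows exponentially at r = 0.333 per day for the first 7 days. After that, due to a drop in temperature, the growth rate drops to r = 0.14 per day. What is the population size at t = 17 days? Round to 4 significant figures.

Phase 1: N(7) = 312000·e^(0.333×7) = 312000·e^2.331 = 3.209926×10^6.
Phase 2 runs for 17 − 7 = 10 days at r = 0.14.
N(17) = 3.209926×10^6·e^(0.14×10) = 3.209926×10^6·e^1.4 = 1.301689×10^7.

13020000 cells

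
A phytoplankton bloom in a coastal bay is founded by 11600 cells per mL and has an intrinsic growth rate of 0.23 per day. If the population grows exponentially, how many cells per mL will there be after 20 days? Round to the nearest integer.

N(t) = N₀·e^(rt) = 11600 × e^(0.23×20) = 11600 × e^4.6.
e^4.6 ≈ 99.484, so N ≈ 11600 × 99.484 = 1.154018×10^6.

1154018 cells per mL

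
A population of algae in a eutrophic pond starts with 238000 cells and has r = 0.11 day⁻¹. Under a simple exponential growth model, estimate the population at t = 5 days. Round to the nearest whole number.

412514 cells

N(t) = N₀·e^(rt) = 238000 × e^(0.11×5) = 238000 × e^0.55.
e^0.55 ≈ 1.7333, so N ≈ 238000 × 1.7333 = 412514.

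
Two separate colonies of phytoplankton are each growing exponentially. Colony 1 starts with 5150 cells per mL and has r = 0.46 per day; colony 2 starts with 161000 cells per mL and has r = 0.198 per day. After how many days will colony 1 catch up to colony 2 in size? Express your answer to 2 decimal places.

Set 5150·e^(0.46t) = 161000·e^(0.198t).
e^((0.46 − 0.198)t) = 161000/5150 → e^(0.262·t) = 31.262.
0.262·t = ln(31.262) = 3.4424, so t = 3.4424/0.262 = 13.139.

13.14 days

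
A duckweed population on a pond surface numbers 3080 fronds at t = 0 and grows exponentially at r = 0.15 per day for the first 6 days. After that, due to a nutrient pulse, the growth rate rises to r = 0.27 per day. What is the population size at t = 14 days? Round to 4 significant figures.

Phase 1: N(6) = 3080·e^(0.15×6) = 3080·e^0.9 = 7575.58.
Phase 2 runs for 14 − 6 = 8 days at r = 0.27.
N(14) = 7575.58·e^(0.27×8) = 7575.58·e^2.16 = 65688.9.

65690 fronds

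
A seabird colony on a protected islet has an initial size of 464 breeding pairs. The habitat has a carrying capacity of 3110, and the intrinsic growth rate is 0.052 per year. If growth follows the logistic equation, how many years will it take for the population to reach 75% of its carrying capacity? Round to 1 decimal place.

A = (K − N₀)/N₀ = (3110 − 464)/464 = 5.7026.
Solve 3110/(1 + 5.7026·e^(−0.052t)) = 2332.5: 1 + 5.7026·e^(−0.052t) = 1.3333, so e^(−0.052t) = 0.058453.
−0.052·t = ln(0.058453) = -2.8395, so t = 2.8395/0.052 = 54.606.

54.6 years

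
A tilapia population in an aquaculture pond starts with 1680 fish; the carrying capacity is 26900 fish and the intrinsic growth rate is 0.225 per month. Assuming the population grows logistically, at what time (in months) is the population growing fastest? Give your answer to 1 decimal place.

12.0 months

Logistic growth is fastest at N = K/2 = 13450.
A = (K − N₀)/N₀ = 15.012. Set K/(1 + A·e^(−rt)) = K/2 → A·e^(−rt) = 1.
e^(−0.225t) = 1/15.012 = 0.0666138, so t = ln(15.012)/0.225 = 2.7088/0.225 = 12.039.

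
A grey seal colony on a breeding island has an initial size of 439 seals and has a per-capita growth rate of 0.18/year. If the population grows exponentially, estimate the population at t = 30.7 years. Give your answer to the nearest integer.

N(t) = N₀·e^(rt) = 439 × e^(0.18×30.7) = 439 × e^5.526.
e^5.526 ≈ 251.14, so N ≈ 439 × 251.14 = 110249.

110249 seals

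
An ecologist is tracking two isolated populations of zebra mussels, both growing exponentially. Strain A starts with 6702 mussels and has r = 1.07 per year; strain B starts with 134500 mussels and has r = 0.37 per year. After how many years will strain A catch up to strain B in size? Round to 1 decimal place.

4.3 years

Set 6702·e^(1.07t) = 134500·e^(0.37t).
e^((1.07 − 0.37)t) = 134500/6702 → e^(0.7·t) = 20.069.
0.7·t = ln(20.069) = 2.9992, so t = 2.9992/0.7 = 4.2845.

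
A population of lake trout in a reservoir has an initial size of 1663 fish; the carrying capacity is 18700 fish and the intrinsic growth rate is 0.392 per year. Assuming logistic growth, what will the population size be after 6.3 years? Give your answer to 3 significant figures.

10000 fish

A = (K − N₀)/N₀ = (18700 − 1663)/1663 = 10.245.
N(t) = K/(1 + A·e^(−rt)) = 18700/(1 + 10.245×e^(−0.392×6.3)).
e^(−2.47) = 0.084619; denominator = 1 + 10.245×0.084619 = 1.8669.
N = 18700/1.8669 = 10016.6.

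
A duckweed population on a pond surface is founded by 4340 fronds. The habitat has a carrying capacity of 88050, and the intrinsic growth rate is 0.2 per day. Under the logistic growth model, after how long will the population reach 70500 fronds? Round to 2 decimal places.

21.75 days

A = (K − N₀)/N₀ = (88050 − 4340)/4340 = 19.288.
Solve 88050/(1 + 19.288·e^(−0.2t)) = 70500: 1 + 19.288·e^(−0.2t) = 1.2489, so e^(−0.2t) = 0.0129063.
−0.2·t = ln(0.0129063) = -4.35, so t = 4.35/0.2 = 21.75.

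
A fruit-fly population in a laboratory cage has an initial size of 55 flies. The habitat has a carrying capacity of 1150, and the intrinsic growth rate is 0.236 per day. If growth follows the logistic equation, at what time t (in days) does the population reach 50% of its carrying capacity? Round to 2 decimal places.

A = (K − N₀)/N₀ = (1150 − 55)/55 = 19.909.
Solve 1150/(1 + 19.909·e^(−0.236t)) = 575: 1 + 19.909·e^(−0.236t) = 2, so e^(−0.236t) = 0.0502283.
−0.236·t = ln(0.0502283) = -2.9912, so t = 2.9912/0.236 = 12.674.

12.67 days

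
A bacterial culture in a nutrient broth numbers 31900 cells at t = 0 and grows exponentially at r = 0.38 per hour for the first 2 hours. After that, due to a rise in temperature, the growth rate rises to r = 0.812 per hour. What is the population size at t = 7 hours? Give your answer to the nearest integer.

Phase 1: N(2) = 31900·e^(0.38×2) = 31900·e^0.76 = 68211.
Phase 2 runs for 7 − 2 = 5 hours at r = 0.812.
N(7) = 68211·e^(0.812×5) = 68211·e^4.06 = 3.954486×10^6.

3954486 cells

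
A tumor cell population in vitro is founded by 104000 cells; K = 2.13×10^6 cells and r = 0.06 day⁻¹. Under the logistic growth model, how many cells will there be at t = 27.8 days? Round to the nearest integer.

A = (K − N₀)/N₀ = (2.13×10^6 − 104000)/104000 = 19.481.
N(t) = K/(1 + A·e^(−rt)) = 2.13×10^6/(1 + 19.481×e^(−0.06×27.8)).
e^(−1.668) = 0.18862; denominator = 1 + 19.481×0.18862 = 4.6745.
N = 2.13×10^6/4.6745 = 455660.

455660 cells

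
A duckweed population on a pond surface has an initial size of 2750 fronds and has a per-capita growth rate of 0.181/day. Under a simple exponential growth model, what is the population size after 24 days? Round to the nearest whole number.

N(t) = N₀·e^(rt) = 2750 × e^(0.181×24) = 2750 × e^4.344.
e^4.344 ≈ 77.015, so N ≈ 2750 × 77.015 = 211791.

211791 fronds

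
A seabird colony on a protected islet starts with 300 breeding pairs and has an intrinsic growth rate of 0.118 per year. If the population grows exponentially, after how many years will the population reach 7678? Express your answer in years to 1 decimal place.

Set N₀·e^(rt) = 7678: e^(0.118·t) = 7678/300 = 25.593.
0.118·t = ln(25.593) = 3.2423, so t = 3.2423/0.118 = 27.477.

27.5 years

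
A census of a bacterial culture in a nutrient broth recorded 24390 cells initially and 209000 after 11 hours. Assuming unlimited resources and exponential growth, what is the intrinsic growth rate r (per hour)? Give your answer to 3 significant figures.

0.195 per hour

From N(t) = N₀·e^(rt): e^(r·11) = 209000/24390 = 8.5691.
r·11 = ln(8.5691) = 2.1482, so r = 2.1482/11 = 0.19529.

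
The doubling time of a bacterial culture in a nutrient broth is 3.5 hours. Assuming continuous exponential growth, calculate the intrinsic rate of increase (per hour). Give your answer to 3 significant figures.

r = ln(2)/t_d = 0.6931/3.5 = 0.19804.

0.198 per hour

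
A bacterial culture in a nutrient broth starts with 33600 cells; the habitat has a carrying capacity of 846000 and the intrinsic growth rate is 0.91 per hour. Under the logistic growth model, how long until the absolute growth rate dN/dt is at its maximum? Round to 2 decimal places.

3.50 hours

Logistic growth is fastest at N = K/2 = 423000.
A = (K − N₀)/N₀ = 24.179. Set K/(1 + A·e^(−rt)) = K/2 → A·e^(−rt) = 1.
e^(−0.91t) = 1/24.179 = 0.0413589, so t = ln(24.179)/0.91 = 3.1855/0.91 = 3.5005.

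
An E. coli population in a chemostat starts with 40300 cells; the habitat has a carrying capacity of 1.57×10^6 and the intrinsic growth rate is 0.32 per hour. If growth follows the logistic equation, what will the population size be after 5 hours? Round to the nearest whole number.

A = (K − N₀)/N₀ = (1.57×10^6 − 40300)/40300 = 37.958.
N(t) = K/(1 + A·e^(−rt)) = 1.57×10^6/(1 + 37.958×e^(−0.32×5)).
e^(−1.6) = 0.2019; denominator = 1 + 37.958×0.2019 = 8.6636.
N = 1.57×10^6/8.6636 = 181219.

181219 cells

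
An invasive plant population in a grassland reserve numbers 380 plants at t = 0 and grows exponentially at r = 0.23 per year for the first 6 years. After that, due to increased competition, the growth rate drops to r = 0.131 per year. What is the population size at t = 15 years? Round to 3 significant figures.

Phase 1: N(6) = 380·e^(0.23×6) = 380·e^1.38 = 1510.46.
Phase 2 runs for 15 − 6 = 9 years at r = 0.131.
N(15) = 1510.46·e^(0.131×9) = 1510.46·e^1.179 = 4910.7.

4910 plants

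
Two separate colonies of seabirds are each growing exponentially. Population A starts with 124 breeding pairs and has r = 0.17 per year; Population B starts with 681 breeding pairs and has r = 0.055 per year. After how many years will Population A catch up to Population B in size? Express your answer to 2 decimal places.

Set 124·e^(0.17t) = 681·e^(0.055t).
e^((0.17 − 0.055)t) = 681/124 → e^(0.115·t) = 5.4919.
0.115·t = ln(5.4919) = 1.7033, so t = 1.7033/0.115 = 14.811.

14.81 years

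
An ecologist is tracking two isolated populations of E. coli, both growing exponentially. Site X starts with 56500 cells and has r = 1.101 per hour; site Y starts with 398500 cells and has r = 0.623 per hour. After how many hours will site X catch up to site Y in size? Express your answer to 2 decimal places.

Set 56500·e^(1.101t) = 398500·e^(0.623t).
e^((1.101 − 0.623)t) = 398500/56500 → e^(0.478·t) = 7.0531.
0.478·t = ln(7.0531) = 1.9535, so t = 1.9535/0.478 = 4.0868.

4.09 hours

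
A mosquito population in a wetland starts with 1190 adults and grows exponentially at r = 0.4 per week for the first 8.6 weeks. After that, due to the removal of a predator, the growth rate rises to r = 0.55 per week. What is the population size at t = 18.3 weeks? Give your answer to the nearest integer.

7699828 adults

Phase 1: N(8.6) = 1190·e^(0.4×8.6) = 1190·e^3.44 = 37112.5.
Phase 2 runs for 18.3 − 8.6 = 9.7 weeks at r = 0.55.
N(18.3) = 37112.5·e^(0.55×9.7) = 37112.5·e^5.335 = 7.699828×10^6.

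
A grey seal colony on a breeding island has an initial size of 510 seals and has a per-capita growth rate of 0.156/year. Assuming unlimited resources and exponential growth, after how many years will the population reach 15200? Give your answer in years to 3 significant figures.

Set N₀·e^(rt) = 15200: e^(0.156·t) = 15200/510 = 29.804.
0.156·t = ln(29.804) = 3.3946, so t = 3.3946/0.156 = 21.761.

21.8 years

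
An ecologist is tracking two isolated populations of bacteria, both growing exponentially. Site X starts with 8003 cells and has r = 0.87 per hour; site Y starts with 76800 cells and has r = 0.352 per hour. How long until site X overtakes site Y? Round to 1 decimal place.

Set 8003·e^(0.87t) = 76800·e^(0.352t).
e^((0.87 − 0.352)t) = 76800/8003 → e^(0.518·t) = 9.5964.
0.518·t = ln(9.5964) = 2.2614, so t = 2.2614/0.518 = 4.3656.

4.4 hours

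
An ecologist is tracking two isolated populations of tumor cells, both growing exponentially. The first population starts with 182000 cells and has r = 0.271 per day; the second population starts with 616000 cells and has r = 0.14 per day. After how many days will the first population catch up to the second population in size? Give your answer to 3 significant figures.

Set 182000·e^(0.271t) = 616000·e^(0.14t).
e^((0.271 − 0.14)t) = 616000/182000 → e^(0.131·t) = 3.3846.
0.131·t = ln(3.3846) = 1.2192, so t = 1.2192/0.131 = 9.3072.

9.31 days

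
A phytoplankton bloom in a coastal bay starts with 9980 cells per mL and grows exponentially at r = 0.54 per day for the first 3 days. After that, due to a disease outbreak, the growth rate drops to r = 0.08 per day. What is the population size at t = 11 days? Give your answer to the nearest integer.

95639 cells per mL

Phase 1: N(3) = 9980·e^(0.54×3) = 9980·e^1.62 = 50429.8.
Phase 2 runs for 11 − 3 = 8 days at r = 0.08.
N(11) = 50429.8·e^(0.08×8) = 50429.8·e^0.64 = 95639.2.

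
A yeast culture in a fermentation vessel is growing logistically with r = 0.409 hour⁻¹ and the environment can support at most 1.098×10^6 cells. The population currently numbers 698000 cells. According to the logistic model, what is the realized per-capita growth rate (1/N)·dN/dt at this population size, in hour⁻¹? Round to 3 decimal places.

(1/N)·dN/dt = r(1 − N/K) = 0.409 × (1 − 698000/1.098×10^6).
= 0.409 × 0.3643 = 0.149.

0.149 per hour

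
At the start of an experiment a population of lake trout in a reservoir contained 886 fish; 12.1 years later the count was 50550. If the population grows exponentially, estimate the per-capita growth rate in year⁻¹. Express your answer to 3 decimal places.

0.334 per year

From N(t) = N₀·e^(rt): e^(r·12.1) = 50550/886 = 57.054.
r·12.1 = ln(57.054) = 4.044, so r = 4.044/12.1 = 0.33421.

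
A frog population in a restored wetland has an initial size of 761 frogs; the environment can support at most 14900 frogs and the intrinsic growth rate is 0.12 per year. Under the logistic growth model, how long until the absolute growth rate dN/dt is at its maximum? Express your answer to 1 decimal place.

24.4 years

Logistic growth is fastest at N = K/2 = 7450.
A = (K − N₀)/N₀ = 18.58. Set K/(1 + A·e^(−rt)) = K/2 → A·e^(−rt) = 1.
e^(−0.12t) = 1/18.58 = 0.0538228, so t = ln(18.58)/0.12 = 2.9221/0.12 = 24.35.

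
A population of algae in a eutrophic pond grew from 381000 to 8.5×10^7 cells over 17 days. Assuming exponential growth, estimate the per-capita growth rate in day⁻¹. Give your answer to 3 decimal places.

From N(t) = N₀·e^(rt): e^(r·17) = 8.5×10^7/381000 = 223.1.
r·17 = ln(223.1) = 5.4076, so r = 5.4076/17 = 0.31809.

0.318 per day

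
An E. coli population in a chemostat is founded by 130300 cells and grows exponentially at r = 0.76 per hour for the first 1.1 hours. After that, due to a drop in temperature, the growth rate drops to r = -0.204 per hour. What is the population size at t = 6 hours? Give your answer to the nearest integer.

Phase 1: N(1.1) = 130300·e^(0.76×1.1) = 130300·e^0.836 = 300618.
Phase 2 runs for 6 − 1.1 = 4.9 hours at r = -0.204.
N(6) = 300618·e^(-0.204×4.9) = 300618·e^-0.9996 = 110635.

110635 cells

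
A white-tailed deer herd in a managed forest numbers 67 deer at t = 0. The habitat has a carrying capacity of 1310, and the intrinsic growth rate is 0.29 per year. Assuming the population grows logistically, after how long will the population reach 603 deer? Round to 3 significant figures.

A = (K − N₀)/N₀ = (1310 − 67)/67 = 18.552.
Solve 1310/(1 + 18.552·e^(−0.29t)) = 603: 1 + 18.552·e^(−0.29t) = 2.1725, so e^(−0.29t) = 0.0631984.
−0.29·t = ln(0.0631984) = -2.7615, so t = 2.7615/0.29 = 9.5223.

9.52 years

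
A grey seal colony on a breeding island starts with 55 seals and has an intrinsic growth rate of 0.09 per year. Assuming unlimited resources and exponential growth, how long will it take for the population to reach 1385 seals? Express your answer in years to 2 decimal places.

Set N₀·e^(rt) = 1385: e^(0.09·t) = 1385/55 = 25.182.
0.09·t = ln(25.182) = 3.2261, so t = 3.2261/0.09 = 35.846.

35.85 years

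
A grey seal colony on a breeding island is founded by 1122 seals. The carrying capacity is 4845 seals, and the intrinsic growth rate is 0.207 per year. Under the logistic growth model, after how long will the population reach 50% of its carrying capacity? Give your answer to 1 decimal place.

A = (K − N₀)/N₀ = (4845 − 1122)/1122 = 3.3182.
Solve 4845/(1 + 3.3182·e^(−0.207t)) = 2422.5: 1 + 3.3182·e^(−0.207t) = 2, so e^(−0.207t) = 0.30137.
−0.207·t = ln(0.30137) = -1.1994, so t = 1.1994/0.207 = 5.7943.

5.8 years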